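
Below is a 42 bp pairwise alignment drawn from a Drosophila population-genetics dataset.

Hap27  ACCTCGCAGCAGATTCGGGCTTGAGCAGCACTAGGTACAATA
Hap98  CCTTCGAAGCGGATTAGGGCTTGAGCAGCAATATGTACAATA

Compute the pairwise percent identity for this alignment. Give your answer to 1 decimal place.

Mismatches occur at site 1 (A→C), site 3 (C→T), site 7 (C→A), site 11 (A→G), site 16 (C→A), site 31 (C→A), site 34 (G→T).
35 of the 42 sites match, so the percent identity is 35/42 × 100 = 83.3%.

83.3%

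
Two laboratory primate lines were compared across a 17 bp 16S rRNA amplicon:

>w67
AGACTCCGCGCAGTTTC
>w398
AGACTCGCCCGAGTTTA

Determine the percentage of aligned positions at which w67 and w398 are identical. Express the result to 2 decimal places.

The sequences differ at positions 7 (C/G), 8 (G/C), 10 (G/C), 11 (C/G), 17 (C/A).
12 of the 17 sites match, so the percent identity is 12/17 × 100 = 70.59%.

70.59%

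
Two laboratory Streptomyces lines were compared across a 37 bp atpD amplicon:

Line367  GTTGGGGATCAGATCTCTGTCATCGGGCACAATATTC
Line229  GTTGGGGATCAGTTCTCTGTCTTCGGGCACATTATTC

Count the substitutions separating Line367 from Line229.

Mismatches occur at site 13 (A/T), site 22 (A/T), site 32 (A/T).
That gives 3 mismatches out of 37 aligned sites, so the Hamming distance is 3.

3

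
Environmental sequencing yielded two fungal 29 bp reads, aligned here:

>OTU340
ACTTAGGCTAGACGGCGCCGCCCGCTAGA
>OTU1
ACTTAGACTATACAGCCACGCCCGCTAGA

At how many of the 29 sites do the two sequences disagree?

Mismatches occur at site 7 (G→A), site 11 (G→T), site 14 (G→A), site 17 (G→C), site 18 (C→A).
That gives 5 mismatches out of 29 aligned sites, so the Hamming distance is 5.

5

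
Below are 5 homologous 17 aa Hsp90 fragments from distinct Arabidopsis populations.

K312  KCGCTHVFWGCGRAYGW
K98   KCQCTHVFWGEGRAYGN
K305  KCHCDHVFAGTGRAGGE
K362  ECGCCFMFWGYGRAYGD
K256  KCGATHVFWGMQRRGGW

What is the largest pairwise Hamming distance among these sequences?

10

Pairwise Hamming distances:
  K312 vs K98: 3
  K312 vs K305: 6
  K312 vs K362: 6
  K312 vs K256: 5
  K98 vs K305: 6
  K98 vs K362: 7
  K98 vs K256: 7
  K305 vs K362: 9
  K305 vs K256: 8
  K362 vs K256: 10
The largest is 10, between K362 and K256.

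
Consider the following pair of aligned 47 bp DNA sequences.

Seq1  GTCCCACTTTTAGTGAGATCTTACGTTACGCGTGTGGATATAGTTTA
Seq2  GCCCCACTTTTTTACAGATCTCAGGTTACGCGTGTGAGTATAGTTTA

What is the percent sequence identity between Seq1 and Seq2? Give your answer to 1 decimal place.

Differing sites — 2:T/C; 12:A/T; 13:G/T; 14:T/A; 15:G/C; 22:T/C; 24:C/G; 37:G/A; 38:A/G.
38 of the 47 sites match, so the percent identity is 38/47 × 100 = 80.9%.

80.9%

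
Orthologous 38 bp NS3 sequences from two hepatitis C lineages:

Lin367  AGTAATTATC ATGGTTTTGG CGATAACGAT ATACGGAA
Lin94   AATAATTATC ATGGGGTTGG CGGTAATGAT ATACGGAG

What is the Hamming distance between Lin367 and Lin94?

6

Mismatches occur at site 2 (G↔A), site 15 (T↔G), site 16 (T↔G), site 23 (A↔G), site 27 (C↔T), site 38 (A↔G).
That gives 6 mismatches out of 38 aligned sites, so the Hamming distance is 6.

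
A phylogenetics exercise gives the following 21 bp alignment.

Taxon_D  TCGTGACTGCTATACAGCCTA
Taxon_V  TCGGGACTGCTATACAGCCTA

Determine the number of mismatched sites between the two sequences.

Differing sites — 4:T/G.
That gives 1 mismatch out of 21 aligned sites, so the Hamming distance is 1.

1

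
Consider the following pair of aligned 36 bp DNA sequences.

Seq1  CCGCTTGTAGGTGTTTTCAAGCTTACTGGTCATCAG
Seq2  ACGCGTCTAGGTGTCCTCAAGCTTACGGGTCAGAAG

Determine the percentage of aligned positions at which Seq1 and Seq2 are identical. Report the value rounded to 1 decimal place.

The sequences differ at positions 1 (C/A), 5 (T/G), 7 (G/C), 15 (T/C), 16 (T/C), 27 (T/G), 33 (T/G), 34 (C/A).
28 of the 36 sites match, so the percent identity is 28/36 × 100 = 77.8%.

77.8%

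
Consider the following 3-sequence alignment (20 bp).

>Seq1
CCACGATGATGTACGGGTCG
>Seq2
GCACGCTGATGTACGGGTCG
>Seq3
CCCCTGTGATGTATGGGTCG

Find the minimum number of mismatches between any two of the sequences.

2

Pairwise Hamming distances:
  Seq1 vs Seq2: 2
  Seq1 vs Seq3: 4
  Seq2 vs Seq3: 5
The smallest is 2, between Seq1 and Seq2.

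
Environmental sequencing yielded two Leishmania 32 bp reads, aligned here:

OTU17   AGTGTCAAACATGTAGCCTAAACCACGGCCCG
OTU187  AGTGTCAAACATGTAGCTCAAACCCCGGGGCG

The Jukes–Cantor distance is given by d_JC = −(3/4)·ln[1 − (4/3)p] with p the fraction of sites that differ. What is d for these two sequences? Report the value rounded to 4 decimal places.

0.1752

Mismatches occur at site 18 (C→T), site 19 (T→C), site 25 (A→C), site 29 (C→G), site 30 (C→G).
p = 5/32 = 0.156250.
d = −0.75 · ln(1 − (4/3)·0.156250) = −0.75 · ln(0.791667) = −0.75 · (-0.233614) = 0.1752.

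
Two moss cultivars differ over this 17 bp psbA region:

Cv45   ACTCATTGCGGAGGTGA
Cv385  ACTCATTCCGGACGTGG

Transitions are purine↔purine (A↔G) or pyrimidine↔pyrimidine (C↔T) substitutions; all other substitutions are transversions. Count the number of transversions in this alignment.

Mismatches occur at site 8 (G↔C, transversion), site 13 (G↔C, transversion), site 17 (A↔G, transition).
Of the 3 differences, 1 transition and 2 transversions, so the answer is 2.

2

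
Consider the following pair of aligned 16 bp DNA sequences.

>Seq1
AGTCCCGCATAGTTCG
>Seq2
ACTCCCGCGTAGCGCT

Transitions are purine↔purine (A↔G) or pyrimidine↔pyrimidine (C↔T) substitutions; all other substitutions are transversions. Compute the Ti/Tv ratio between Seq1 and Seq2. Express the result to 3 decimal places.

0.667

The sequences differ at positions 2 (G/C, transversion), 9 (A/G, transition), 13 (T/C, transition), 14 (T/G, transversion), 16 (G/T, transversion).
Of the 5 differences, 2 transitions and 3 transversions, so Ti/Tv = 2/3 = 0.667.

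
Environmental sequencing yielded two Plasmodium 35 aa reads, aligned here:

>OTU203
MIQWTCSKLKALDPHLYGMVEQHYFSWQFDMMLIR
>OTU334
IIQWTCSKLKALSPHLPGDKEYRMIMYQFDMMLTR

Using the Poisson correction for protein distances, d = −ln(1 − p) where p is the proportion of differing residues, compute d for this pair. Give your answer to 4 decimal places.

0.4199

The sequences differ at positions 1 (M/I), 13 (D/S), 17 (Y/P), 19 (M/D), 20 (V/K), 22 (Q/Y), 23 (H/R), 24 (Y/M), 25 (F/I), 26 (S/M), 27 (W/Y), 34 (I/T).
p = 12/35 = 0.342857.
d = −ln(1 − 0.342857) = −ln(0.657143) = 0.4199.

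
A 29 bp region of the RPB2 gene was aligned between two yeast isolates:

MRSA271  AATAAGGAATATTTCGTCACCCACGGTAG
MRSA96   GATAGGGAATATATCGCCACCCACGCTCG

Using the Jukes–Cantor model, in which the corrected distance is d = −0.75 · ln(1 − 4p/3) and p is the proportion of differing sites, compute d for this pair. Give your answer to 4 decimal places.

0.2421

The sequences differ at positions 1 (A/G), 5 (A/G), 13 (T/A), 17 (T/C), 26 (G/C), 28 (A/C).
p = 6/29 = 0.206897.
d = −0.75 · ln(1 − (4/3)·0.206897) = −0.75 · ln(0.724137) = −0.75 · (-0.322775) = 0.2421.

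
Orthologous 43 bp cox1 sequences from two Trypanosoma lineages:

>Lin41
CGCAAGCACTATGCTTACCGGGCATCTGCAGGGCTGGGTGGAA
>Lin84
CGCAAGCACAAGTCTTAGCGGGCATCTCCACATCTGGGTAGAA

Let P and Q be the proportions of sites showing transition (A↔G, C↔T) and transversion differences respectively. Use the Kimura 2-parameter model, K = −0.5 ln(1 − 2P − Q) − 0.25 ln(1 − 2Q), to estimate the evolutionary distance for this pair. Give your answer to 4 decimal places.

0.2462

Mismatches occur at site 10 (T/A, transversion), site 12 (T/G, transversion), site 13 (G/T, transversion), site 18 (C/G, transversion), site 28 (G/C, transversion), site 31 (G/C, transversion), site 32 (G/A, transition), site 33 (G/T, transversion), site 40 (G/A, transition).
Of the 9 differences, 2 transitions and 7 transversions over 43 sites: P = 2/43 = 0.046512, Q = 7/43 = 0.162791.
d = −0.5·ln(0.744185) − 0.25·ln(0.674418) = −0.5·(-0.295466) − 0.25·(-0.393905) = 0.2462.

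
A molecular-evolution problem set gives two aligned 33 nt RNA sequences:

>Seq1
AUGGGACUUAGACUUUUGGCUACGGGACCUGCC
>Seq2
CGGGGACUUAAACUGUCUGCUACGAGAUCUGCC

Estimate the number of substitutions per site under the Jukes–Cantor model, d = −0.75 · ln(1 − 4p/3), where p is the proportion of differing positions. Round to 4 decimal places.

0.2928

The sequences differ at positions 1 (A/C), 2 (U/G), 11 (G/A), 15 (U/G), 17 (U/C), 18 (G/U), 25 (G/A), 28 (C/U).
p = 8/33 = 0.242424.
d = −0.75 · ln(1 − (4/3)·0.242424) = −0.75 · ln(0.676768) = −0.75 · (-0.390427) = 0.2928.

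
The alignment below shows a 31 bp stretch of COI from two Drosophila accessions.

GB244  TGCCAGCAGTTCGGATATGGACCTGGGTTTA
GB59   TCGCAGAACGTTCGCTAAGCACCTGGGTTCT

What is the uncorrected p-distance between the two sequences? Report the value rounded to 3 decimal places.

Differing sites — 2:G/C; 3:C/G; 7:C/A; 9:G/C; 10:T/G; 12:C/T; 13:G/C; 15:A/C; 18:T/A; 20:G/C; 30:T/C; 31:A/T.
There are 12 differences over 31 sites, so p = 12/31 = 0.387.

0.387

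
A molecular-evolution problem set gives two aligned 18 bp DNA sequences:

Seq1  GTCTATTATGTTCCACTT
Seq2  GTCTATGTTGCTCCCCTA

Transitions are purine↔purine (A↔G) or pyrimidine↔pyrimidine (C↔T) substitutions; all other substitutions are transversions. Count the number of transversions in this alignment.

Mismatches occur at site 7 (T↔G, transversion), site 8 (A↔T, transversion), site 11 (T↔C, transition), site 15 (A↔C, transversion), site 18 (T↔A, transversion).
Of the 5 differences, 1 transition and 4 transversions, so the answer is 4.

4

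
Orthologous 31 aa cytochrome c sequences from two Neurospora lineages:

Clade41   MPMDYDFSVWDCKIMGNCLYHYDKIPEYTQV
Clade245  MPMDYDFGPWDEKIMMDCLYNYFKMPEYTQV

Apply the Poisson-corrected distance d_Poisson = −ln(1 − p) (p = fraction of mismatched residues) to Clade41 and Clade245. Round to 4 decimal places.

The sequences differ at positions 8 (S/G), 9 (V/P), 12 (C/E), 16 (G/M), 17 (N/D), 21 (H/N), 23 (D/F), 25 (I/M).
p = 8/31 = 0.258065.
d = −ln(1 − 0.258065) = −ln(0.741935) = 0.2985.

0.2985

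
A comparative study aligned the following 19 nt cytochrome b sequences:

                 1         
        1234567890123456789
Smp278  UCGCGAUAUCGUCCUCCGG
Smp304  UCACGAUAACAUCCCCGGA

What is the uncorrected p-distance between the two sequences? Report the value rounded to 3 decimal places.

Differing sites — 3:G/A; 9:U/A; 11:G/A; 15:U/C; 17:C/G; 19:G/A.
There are 6 differences over 19 sites, so p = 6/19 = 0.316.

0.316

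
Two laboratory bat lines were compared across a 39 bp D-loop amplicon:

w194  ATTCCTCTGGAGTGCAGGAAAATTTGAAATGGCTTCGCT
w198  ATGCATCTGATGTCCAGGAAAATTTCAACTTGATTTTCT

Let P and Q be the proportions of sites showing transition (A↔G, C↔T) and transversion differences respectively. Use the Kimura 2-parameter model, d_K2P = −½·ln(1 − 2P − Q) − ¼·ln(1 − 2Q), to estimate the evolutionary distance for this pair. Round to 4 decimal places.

The sequences differ at positions 3 (T/G, transversion), 5 (C/A, transversion), 10 (G/A, transition), 11 (A/T, transversion), 14 (G/C, transversion), 26 (G/C, transversion), 29 (A/C, transversion), 31 (G/T, transversion), 33 (C/A, transversion), 36 (C/T, transition), 37 (G/T, transversion).
Of the 11 differences, 2 transitions and 9 transversions over 39 sites: P = 2/39 = 0.051282, Q = 9/39 = 0.230769.
d = −0.5·ln(0.666667) − 0.25·ln(0.538462) = −0.5·(-0.405465) − 0.25·(-0.619038) = 0.3575.

0.3575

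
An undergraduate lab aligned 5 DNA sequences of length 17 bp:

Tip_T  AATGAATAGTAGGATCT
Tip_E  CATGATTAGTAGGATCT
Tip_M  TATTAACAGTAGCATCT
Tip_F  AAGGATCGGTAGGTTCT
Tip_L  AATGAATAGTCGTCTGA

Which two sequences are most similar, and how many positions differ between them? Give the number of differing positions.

Pairwise Hamming distances:
  Tip_T vs Tip_E: 2
  Tip_T vs Tip_M: 4
  Tip_T vs Tip_F: 5
  Tip_T vs Tip_L: 5
  Tip_E vs Tip_M: 5
  Tip_E vs Tip_F: 5
  Tip_E vs Tip_L: 7
  Tip_M vs Tip_F: 7
  Tip_M vs Tip_L: 8
  Tip_F vs Tip_L: 9
The smallest is 2, between Tip_T and Tip_E.

2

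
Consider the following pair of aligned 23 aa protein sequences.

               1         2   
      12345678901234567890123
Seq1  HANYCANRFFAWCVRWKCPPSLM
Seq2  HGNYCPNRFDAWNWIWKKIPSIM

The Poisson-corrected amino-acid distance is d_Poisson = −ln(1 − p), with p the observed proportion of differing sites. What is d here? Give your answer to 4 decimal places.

Mismatches occur at site 2 (A↔G), site 6 (A↔P), site 10 (F↔D), site 13 (C↔N), site 14 (V↔W), site 15 (R↔I), site 18 (C↔K), site 19 (P↔I), site 22 (L↔I).
p = 9/23 = 0.391304.
d = −ln(1 − 0.391304) = −ln(0.608696) = 0.4964.

0.4964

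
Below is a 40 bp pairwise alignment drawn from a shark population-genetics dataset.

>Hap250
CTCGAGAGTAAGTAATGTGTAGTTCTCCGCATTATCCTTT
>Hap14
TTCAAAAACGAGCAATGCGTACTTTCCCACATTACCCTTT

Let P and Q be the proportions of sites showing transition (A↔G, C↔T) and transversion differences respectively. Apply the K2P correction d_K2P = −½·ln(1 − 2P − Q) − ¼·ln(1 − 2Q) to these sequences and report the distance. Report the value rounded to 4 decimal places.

The sequences differ at positions 1 (C/T, transition), 4 (G/A, transition), 6 (G/A, transition), 8 (G/A, transition), 9 (T/C, transition), 10 (A/G, transition), 13 (T/C, transition), 18 (T/C, transition), 22 (G/C, transversion), 25 (C/T, transition), 26 (T/C, transition), 29 (G/A, transition), 35 (T/C, transition).
Of the 13 differences, 12 transitions and 1 transversion over 40 sites: P = 12/40 = 0.300000, Q = 1/40 = 0.025000.
d = −0.5·ln(0.375000) − 0.25·ln(0.950000) = −0.5·(-0.980829) − 0.25·(-0.051293) = 0.5032.

0.5032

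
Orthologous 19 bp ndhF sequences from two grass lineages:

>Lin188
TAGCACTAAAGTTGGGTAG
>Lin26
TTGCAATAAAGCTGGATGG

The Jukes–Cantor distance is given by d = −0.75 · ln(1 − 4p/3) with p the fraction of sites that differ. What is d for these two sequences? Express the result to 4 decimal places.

0.3241

Differing sites — 2:A/T; 6:C/A; 12:T/C; 16:G/A; 18:A/G.
p = 5/19 = 0.263158.
d = −0.75 · ln(1 − (4/3)·0.263158) = −0.75 · ln(0.649123) = −0.75 · (-0.432133) = 0.3241.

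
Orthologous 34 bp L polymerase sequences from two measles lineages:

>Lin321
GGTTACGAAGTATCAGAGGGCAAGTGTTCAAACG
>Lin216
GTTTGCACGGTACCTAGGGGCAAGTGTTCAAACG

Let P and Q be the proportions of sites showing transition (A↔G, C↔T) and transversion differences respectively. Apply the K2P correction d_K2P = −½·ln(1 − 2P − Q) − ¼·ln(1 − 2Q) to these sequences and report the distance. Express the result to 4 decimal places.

0.3395

Differing sites — 2:G/T (Tv); 5:A/G (Ti); 7:G/A (Ti); 8:A/C (Tv); 9:A/G (Ti); 13:T/C (Ti); 15:A/T (Tv); 16:G/A (Ti); 17:A/G (Ti).
Of the 9 differences, 6 transitions and 3 transversions over 34 sites: P = 6/34 = 0.176471, Q = 3/34 = 0.088235.
d = −0.5·ln(0.558823) − 0.25·ln(0.823530) = −0.5·(-0.581922) − 0.25·(-0.194155) = 0.3395.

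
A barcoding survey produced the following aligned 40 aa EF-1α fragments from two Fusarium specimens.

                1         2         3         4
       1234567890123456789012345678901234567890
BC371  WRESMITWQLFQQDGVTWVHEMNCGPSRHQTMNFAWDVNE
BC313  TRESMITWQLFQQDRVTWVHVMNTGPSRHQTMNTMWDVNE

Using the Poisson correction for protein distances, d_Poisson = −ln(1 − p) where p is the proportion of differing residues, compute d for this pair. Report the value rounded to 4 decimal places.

0.1625

The sequences differ at positions 1 (W/T), 15 (G/R), 21 (E/V), 24 (C/T), 34 (F/T), 35 (A/M).
p = 6/40 = 0.150000.
d = −ln(1 − 0.150000) = −ln(0.850000) = 0.1625.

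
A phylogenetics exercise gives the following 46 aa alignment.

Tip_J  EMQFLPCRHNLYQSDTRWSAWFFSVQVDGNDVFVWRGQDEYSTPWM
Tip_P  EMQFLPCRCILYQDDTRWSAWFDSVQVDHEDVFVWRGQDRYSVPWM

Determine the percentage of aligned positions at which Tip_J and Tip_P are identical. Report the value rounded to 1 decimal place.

Mismatches occur at site 9 (H→C), site 10 (N→I), site 14 (S→D), site 23 (F→D), site 29 (G→H), site 30 (N→E), site 40 (E→R), site 43 (T→V).
38 of the 46 sites match, so the percent identity is 38/46 × 100 = 82.6%.

82.6%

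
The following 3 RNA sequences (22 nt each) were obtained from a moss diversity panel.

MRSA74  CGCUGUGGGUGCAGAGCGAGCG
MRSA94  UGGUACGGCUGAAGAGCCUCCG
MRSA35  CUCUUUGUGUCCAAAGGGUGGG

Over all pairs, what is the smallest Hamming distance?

Pairwise Hamming distances:
  MRSA74 vs MRSA94: 9
  MRSA74 vs MRSA35: 8
  MRSA94 vs MRSA35: 14
The smallest is 8, between MRSA74 and MRSA35.

8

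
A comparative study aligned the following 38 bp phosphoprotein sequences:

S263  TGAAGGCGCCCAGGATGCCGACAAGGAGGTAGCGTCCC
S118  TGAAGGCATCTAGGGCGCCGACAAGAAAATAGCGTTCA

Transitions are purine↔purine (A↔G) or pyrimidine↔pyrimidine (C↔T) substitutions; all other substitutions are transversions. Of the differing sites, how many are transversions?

1

The sequences differ at positions 8 (G/A, transition), 9 (C/T, transition), 11 (C/T, transition), 15 (A/G, transition), 16 (T/C, transition), 26 (G/A, transition), 28 (G/A, transition), 29 (G/A, transition), 36 (C/T, transition), 38 (C/A, transversion).
Of the 10 differences, 9 transitions and 1 transversion, so the answer is 1.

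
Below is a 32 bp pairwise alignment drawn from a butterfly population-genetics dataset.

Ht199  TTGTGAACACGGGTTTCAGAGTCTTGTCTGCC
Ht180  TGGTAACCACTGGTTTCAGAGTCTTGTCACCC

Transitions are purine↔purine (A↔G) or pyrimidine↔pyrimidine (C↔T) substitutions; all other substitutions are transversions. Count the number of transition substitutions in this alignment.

Differing sites — 2:T/G (Tv); 5:G/A (Ti); 7:A/C (Tv); 11:G/T (Tv); 29:T/A (Tv); 30:G/C (Tv).
Of the 6 differences, 1 transition and 5 transversions, so the answer is 1.

1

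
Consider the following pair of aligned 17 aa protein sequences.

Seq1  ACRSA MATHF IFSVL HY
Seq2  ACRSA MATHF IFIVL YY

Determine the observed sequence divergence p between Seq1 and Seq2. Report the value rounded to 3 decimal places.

The sequences differ at positions 13 (S/I), 16 (H/Y).
There are 2 differences over 17 sites, so p = 2/17 = 0.118.

0.118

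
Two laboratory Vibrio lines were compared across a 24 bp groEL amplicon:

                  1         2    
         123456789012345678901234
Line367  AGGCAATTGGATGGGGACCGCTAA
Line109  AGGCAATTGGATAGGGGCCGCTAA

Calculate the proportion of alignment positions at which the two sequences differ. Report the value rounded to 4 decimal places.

0.0833

Differing sites — 13:G/A; 17:A/G.
There are 2 differences over 24 sites, so p = 2/24 = 0.0833.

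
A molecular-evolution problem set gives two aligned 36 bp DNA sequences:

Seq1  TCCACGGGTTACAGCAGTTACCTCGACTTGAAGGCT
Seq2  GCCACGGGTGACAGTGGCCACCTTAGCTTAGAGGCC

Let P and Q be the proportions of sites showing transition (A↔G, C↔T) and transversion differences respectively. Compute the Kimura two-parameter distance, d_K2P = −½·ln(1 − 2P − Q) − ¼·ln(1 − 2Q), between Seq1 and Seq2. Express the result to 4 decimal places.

Mismatches occur at site 1 (T↔G, transversion), site 10 (T↔G, transversion), site 15 (C↔T, transition), site 16 (A↔G, transition), site 18 (T↔C, transition), site 19 (T↔C, transition), site 24 (C↔T, transition), site 25 (G↔A, transition), site 26 (A↔G, transition), site 30 (G↔A, transition), site 31 (A↔G, transition), site 36 (T↔C, transition).
Of the 12 differences, 10 transitions and 2 transversions over 36 sites: P = 10/36 = 0.277778, Q = 2/36 = 0.055556.
d = −0.5·ln(0.388888) − 0.25·ln(0.888888) = −0.5·(-0.944464) − 0.25·(-0.117784) = 0.5017.

0.5017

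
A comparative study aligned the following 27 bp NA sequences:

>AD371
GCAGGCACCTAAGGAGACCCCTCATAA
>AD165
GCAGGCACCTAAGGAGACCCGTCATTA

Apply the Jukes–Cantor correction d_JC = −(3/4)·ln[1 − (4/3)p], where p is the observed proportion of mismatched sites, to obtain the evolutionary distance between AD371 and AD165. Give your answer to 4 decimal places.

Mismatches occur at site 21 (C/G), site 26 (A/T).
p = 2/27 = 0.074074.
d = −0.75 · ln(1 − (4/3)·0.074074) = −0.75 · ln(0.901235) = −0.75 · (-0.103989) = 0.0780.

0.0780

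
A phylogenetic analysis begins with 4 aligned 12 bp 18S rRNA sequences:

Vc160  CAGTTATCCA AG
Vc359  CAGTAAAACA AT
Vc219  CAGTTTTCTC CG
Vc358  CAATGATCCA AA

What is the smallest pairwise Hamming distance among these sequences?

3

Pairwise Hamming distances:
  Vc160 vs Vc359: 4
  Vc160 vs Vc219: 4
  Vc160 vs Vc358: 3
  Vc359 vs Vc219: 8
  Vc359 vs Vc358: 5
  Vc219 vs Vc358: 7
The smallest is 3, between Vc160 and Vc358.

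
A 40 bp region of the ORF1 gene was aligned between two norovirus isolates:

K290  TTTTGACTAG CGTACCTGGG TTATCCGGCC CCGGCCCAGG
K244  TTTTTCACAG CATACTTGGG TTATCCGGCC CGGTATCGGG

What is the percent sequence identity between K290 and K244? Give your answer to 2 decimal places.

72.50%

The sequences differ at positions 5 (G/T), 6 (A/C), 7 (C/A), 8 (T/C), 12 (G/A), 16 (C/T), 32 (C/G), 34 (G/T), 35 (C/A), 36 (C/T), 38 (A/G).
29 of the 40 sites match, so the percent identity is 29/40 × 100 = 72.50%.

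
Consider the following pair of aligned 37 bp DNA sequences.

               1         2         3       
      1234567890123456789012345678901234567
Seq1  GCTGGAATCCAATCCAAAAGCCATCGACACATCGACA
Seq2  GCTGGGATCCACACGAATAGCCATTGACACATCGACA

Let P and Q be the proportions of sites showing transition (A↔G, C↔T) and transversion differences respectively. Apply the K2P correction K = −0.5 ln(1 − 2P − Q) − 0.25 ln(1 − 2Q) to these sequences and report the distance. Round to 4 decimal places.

Differing sites — 6:A/G (Ti); 12:A/C (Tv); 13:T/A (Tv); 15:C/G (Tv); 18:A/T (Tv); 25:C/T (Ti).
Of the 6 differences, 2 transitions and 4 transversions over 37 sites: P = 2/37 = 0.054054, Q = 4/37 = 0.108108.
d = −0.5·ln(0.783784) − 0.25·ln(0.783784) = −0.5·(-0.243622) − 0.25·(-0.243622) = 0.1827.

0.1827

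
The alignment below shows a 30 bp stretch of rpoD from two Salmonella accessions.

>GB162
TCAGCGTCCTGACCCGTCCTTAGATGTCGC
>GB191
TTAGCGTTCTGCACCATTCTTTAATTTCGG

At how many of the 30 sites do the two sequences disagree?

10

Differing sites — 2:C/T; 8:C/T; 12:A/C; 13:C/A; 16:G/A; 18:C/T; 22:A/T; 23:G/A; 26:G/T; 30:C/G.
That gives 10 mismatches out of 30 aligned sites, so the Hamming distance is 10.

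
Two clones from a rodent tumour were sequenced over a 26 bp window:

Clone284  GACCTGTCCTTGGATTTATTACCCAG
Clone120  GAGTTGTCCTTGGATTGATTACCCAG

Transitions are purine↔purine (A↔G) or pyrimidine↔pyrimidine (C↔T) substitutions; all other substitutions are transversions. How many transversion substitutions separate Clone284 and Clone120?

2

Differing sites — 3:C/G (Tv); 4:C/T (Ti); 17:T/G (Tv).
Of the 3 differences, 1 transition and 2 transversions, so the answer is 2.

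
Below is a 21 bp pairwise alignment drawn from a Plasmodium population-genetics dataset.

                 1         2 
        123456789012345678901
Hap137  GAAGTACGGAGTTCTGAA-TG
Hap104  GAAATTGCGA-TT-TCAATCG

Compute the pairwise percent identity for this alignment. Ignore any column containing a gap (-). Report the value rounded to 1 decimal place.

Excluding the 3 gap columns leaves 18 comparable sites.
Differing sites — 4:G/A; 6:A/T; 7:C/G; 8:G/C; 16:G/C; 20:T/C.
12 of the 18 comparable sites match, so the percent identity is 12/18 × 100 = 66.7%.

66.7%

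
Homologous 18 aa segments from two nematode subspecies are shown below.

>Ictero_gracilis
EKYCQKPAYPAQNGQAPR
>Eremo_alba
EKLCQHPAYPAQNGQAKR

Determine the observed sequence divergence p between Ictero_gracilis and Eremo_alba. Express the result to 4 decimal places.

0.1667

The sequences differ at positions 3 (Y/L), 6 (K/H), 17 (P/K).
There are 3 differences over 18 sites, so p = 3/18 = 0.1667.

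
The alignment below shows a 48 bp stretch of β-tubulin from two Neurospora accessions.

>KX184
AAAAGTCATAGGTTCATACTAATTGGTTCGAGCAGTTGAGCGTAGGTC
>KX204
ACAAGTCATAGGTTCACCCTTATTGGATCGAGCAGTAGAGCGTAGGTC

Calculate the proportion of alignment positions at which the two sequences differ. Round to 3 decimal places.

0.125

The sequences differ at positions 2 (A/C), 17 (T/C), 18 (A/C), 21 (A/T), 27 (T/A), 37 (T/A).
There are 6 differences over 48 sites, so p = 6/48 = 0.125.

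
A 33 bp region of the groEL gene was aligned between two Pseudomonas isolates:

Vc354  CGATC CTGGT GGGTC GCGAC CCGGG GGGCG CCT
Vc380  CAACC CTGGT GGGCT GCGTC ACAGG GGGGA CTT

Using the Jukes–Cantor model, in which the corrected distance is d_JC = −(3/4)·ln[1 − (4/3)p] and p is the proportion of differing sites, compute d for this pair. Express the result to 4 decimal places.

0.3882

Mismatches occur at site 2 (G→A), site 4 (T→C), site 14 (T→C), site 15 (C→T), site 19 (A→T), site 21 (C→A), site 23 (G→A), site 29 (C→G), site 30 (G→A), site 32 (C→T).
p = 10/33 = 0.303030.
d = −0.75 · ln(1 − (4/3)·0.303030) = −0.75 · ln(0.595960) = −0.75 · (-0.517582) = 0.3882.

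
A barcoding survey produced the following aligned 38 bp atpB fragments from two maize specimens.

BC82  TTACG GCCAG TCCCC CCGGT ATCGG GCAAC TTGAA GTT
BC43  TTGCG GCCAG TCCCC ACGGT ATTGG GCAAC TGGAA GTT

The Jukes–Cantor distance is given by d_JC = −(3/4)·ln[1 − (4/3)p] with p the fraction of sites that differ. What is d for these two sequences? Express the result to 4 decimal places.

0.1134

The sequences differ at positions 3 (A/G), 16 (C/A), 23 (C/T), 32 (T/G).
p = 4/38 = 0.105263.
d = −0.75 · ln(1 − (4/3)·0.105263) = −0.75 · ln(0.859649) = −0.75 · (-0.151231) = 0.1134.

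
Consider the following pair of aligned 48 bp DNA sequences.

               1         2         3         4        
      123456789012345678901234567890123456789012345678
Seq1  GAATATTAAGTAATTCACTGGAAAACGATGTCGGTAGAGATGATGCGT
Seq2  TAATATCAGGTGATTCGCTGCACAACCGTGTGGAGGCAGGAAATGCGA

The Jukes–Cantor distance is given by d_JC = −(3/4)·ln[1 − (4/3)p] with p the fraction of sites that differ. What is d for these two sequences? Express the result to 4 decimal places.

0.5199

Differing sites — 1:G/T; 7:T/C; 9:A/G; 12:A/G; 17:A/G; 21:G/C; 23:A/C; 27:G/C; 28:A/G; 32:C/G; 34:G/A; 35:T/G; 36:A/G; 37:G/C; 40:A/G; 41:T/A; 42:G/A; 48:T/A.
p = 18/48 = 0.375000.
d = −0.75 · ln(1 − (4/3)·0.375000) = −0.75 · ln(0.500000) = −0.75 · (-0.693147) = 0.5199.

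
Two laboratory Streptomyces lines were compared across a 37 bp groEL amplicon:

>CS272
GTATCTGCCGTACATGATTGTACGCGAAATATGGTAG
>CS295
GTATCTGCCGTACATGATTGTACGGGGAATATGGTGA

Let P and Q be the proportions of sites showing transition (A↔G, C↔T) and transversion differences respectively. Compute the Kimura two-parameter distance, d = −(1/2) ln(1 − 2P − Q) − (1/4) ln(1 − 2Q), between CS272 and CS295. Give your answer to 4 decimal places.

The sequences differ at positions 25 (C/G, transversion), 27 (A/G, transition), 36 (A/G, transition), 37 (G/A, transition).
Of the 4 differences, 3 transitions and 1 transversion over 37 sites: P = 3/37 = 0.081081, Q = 1/37 = 0.027027.
d = −0.5·ln(0.810811) − 0.25·ln(0.945946) = −0.5·(-0.209720) − 0.25·(-0.055570) = 0.1188.

0.1188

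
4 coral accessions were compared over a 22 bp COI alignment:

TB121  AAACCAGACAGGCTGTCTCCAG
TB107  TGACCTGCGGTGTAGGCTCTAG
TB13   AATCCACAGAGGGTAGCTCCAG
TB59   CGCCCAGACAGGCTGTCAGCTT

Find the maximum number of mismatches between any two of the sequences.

15

Pairwise Hamming distances:
  TB121 vs TB107: 11
  TB121 vs TB13: 6
  TB121 vs TB59: 7
  TB107 vs TB13: 12
  TB107 vs TB59: 15
  TB13 vs TB59: 12
The largest is 15, between TB107 and TB59.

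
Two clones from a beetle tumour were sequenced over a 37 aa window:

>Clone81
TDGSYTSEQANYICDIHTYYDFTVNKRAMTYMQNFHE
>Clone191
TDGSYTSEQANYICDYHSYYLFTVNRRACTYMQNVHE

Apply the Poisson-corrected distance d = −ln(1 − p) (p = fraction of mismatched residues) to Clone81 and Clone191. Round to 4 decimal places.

0.1769

The sequences differ at positions 16 (I/Y), 18 (T/S), 21 (D/L), 26 (K/R), 29 (M/C), 35 (F/V).
p = 6/37 = 0.162162.
d = −ln(1 − 0.162162) = −ln(0.837838) = 0.1769.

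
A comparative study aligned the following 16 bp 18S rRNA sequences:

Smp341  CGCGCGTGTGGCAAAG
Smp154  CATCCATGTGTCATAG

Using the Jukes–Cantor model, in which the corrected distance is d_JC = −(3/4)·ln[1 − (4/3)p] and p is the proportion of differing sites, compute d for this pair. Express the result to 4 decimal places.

The sequences differ at positions 2 (G/A), 3 (C/T), 4 (G/C), 6 (G/A), 11 (G/T), 14 (A/T).
p = 6/16 = 0.375000.
d = −0.75 · ln(1 − (4/3)·0.375000) = −0.75 · ln(0.500000) = −0.75 · (-0.693147) = 0.5199.

0.5199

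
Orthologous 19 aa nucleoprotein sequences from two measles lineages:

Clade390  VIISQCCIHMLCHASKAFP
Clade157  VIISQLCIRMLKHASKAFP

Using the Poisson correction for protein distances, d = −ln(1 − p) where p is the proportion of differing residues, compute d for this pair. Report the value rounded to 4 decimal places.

0.1719

The sequences differ at positions 6 (C/L), 9 (H/R), 12 (C/K).
p = 3/19 = 0.157895.
d = −ln(1 − 0.157895) = −ln(0.842105) = 0.1719.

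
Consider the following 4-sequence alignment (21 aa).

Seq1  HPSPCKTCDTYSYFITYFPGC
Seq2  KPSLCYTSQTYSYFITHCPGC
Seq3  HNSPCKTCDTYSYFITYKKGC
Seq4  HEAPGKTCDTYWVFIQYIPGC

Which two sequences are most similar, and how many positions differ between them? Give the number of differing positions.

3

Pairwise Hamming distances:
  Seq1 vs Seq2: 7
  Seq1 vs Seq3: 3
  Seq1 vs Seq4: 7
  Seq2 vs Seq3: 9
  Seq2 vs Seq4: 13
  Seq3 vs Seq4: 8
The smallest is 3, between Seq1 and Seq3.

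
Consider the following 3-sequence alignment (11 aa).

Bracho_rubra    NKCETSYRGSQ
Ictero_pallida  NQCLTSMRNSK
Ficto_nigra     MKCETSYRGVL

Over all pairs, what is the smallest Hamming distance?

3

Pairwise Hamming distances:
  Bracho_rubra vs Ictero_pallida: 5
  Bracho_rubra vs Ficto_nigra: 3
  Ictero_pallida vs Ficto_nigra: 7
The smallest is 3, between Bracho_rubra and Ficto_nigra.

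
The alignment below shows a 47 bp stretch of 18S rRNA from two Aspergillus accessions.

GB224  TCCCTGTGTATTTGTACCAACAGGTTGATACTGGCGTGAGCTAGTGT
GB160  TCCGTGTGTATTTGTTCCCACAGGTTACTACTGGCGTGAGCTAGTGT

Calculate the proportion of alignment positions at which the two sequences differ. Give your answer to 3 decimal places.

The sequences differ at positions 4 (C/G), 16 (A/T), 19 (A/C), 27 (G/A), 28 (A/C).
There are 5 differences over 47 sites, so p = 5/47 = 0.106.

0.106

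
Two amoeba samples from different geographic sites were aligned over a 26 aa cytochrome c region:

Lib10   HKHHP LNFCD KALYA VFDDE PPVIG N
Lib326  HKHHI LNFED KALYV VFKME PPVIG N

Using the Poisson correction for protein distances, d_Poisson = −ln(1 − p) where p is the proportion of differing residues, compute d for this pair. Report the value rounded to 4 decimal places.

0.2136

Mismatches occur at site 5 (P↔I), site 9 (C↔E), site 15 (A↔V), site 18 (D↔K), site 19 (D↔M).
p = 5/26 = 0.192308.
d = −ln(1 − 0.192308) = −ln(0.807692) = 0.2136.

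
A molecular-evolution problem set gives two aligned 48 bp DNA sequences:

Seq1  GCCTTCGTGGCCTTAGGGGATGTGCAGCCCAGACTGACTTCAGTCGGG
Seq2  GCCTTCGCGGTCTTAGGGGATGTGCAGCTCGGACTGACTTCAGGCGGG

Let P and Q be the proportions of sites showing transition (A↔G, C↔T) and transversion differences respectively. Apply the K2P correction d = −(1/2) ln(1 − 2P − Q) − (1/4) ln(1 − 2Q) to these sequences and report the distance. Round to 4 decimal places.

0.1145

The sequences differ at positions 8 (T/C, transition), 11 (C/T, transition), 29 (C/T, transition), 31 (A/G, transition), 44 (T/G, transversion).
Of the 5 differences, 4 transitions and 1 transversion over 48 sites: P = 4/48 = 0.083333, Q = 1/48 = 0.020833.
d = −0.5·ln(0.812501) − 0.25·ln(0.958334) = −0.5·(-0.207638) − 0.25·(-0.042559) = 0.1145.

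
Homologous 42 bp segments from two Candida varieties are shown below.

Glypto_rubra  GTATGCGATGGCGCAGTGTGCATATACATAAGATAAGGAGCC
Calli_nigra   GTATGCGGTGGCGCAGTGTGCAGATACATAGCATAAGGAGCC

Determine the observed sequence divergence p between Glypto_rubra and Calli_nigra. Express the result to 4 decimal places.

Differing sites — 8:A/G; 23:T/G; 31:A/G; 32:G/C.
There are 4 differences over 42 sites, so p = 4/42 = 0.0952.

0.0952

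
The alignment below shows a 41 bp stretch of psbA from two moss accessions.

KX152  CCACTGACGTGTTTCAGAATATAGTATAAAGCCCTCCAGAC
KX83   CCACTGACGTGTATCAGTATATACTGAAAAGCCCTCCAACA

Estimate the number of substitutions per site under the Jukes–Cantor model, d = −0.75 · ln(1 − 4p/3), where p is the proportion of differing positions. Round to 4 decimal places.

0.2260

Mismatches occur at site 13 (T→A), site 18 (A→T), site 24 (G→C), site 26 (A→G), site 27 (T→A), site 39 (G→A), site 40 (A→C), site 41 (C→A).
p = 8/41 = 0.195122.
d = −0.75 · ln(1 − (4/3)·0.195122) = −0.75 · ln(0.739837) = −0.75 · (-0.301325) = 0.2260.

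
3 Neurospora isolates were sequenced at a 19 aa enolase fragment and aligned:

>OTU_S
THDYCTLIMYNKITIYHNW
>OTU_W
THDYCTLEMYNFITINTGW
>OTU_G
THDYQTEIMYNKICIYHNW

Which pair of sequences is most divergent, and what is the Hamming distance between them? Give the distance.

8

Pairwise Hamming distances:
  OTU_S vs OTU_W: 5
  OTU_S vs OTU_G: 3
  OTU_W vs OTU_G: 8
The largest is 8, between OTU_W and OTU_G.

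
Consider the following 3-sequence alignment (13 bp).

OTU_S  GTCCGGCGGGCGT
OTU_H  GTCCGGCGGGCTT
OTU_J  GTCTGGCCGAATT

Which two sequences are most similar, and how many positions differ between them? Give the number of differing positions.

Pairwise Hamming distances:
  OTU_S vs OTU_H: 1
  OTU_S vs OTU_J: 5
  OTU_H vs OTU_J: 4
The smallest is 1, between OTU_S and OTU_H.

1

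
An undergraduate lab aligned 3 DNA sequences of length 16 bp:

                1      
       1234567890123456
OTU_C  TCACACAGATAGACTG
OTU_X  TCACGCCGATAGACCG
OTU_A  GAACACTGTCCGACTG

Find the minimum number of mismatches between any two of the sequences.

Pairwise Hamming distances:
  OTU_C vs OTU_X: 3
  OTU_C vs OTU_A: 6
  OTU_X vs OTU_A: 8
The smallest is 3, between OTU_C and OTU_X.

3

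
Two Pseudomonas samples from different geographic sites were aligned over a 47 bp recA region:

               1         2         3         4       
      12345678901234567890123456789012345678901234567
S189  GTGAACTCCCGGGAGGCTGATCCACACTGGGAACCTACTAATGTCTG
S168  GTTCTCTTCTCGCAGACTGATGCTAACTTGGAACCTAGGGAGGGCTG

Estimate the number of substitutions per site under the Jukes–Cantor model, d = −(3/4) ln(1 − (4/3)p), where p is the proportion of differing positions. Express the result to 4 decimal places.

0.4937

The sequences differ at positions 3 (G/T), 4 (A/C), 5 (A/T), 8 (C/T), 10 (C/T), 11 (G/C), 13 (G/C), 16 (G/A), 22 (C/G), 24 (A/T), 25 (C/A), 29 (G/T), 38 (C/G), 39 (T/G), 40 (A/G), 42 (T/G), 44 (T/G).
p = 17/47 = 0.361702.
d = −0.75 · ln(1 − (4/3)·0.361702) = −0.75 · ln(0.517731) = −0.75 · (-0.658299) = 0.4937.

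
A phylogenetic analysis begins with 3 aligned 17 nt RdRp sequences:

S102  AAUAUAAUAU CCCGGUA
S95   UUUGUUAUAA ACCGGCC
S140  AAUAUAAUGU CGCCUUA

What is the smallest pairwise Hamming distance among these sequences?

4

Pairwise Hamming distances:
  S102 vs S95: 8
  S102 vs S140: 4
  S95 vs S140: 12
The smallest is 4, between S102 and S140.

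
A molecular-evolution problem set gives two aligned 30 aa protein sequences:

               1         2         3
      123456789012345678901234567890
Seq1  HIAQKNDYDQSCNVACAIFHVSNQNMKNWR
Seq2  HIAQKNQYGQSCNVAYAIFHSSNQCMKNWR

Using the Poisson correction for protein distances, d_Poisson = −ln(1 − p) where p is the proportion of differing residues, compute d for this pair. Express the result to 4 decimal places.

Mismatches occur at site 7 (D/Q), site 9 (D/G), site 16 (C/Y), site 21 (V/S), site 25 (N/C).
p = 5/30 = 0.166667.
d = −ln(1 − 0.166667) = −ln(0.833333) = 0.1823.

0.1823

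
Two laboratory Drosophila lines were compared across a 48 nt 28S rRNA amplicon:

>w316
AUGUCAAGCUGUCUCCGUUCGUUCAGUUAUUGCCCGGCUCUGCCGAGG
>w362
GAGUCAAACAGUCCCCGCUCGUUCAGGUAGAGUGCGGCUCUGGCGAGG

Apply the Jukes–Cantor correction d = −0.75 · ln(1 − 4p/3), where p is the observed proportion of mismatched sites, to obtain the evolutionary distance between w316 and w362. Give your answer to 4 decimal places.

0.3041

Mismatches occur at site 1 (A↔G), site 2 (U↔A), site 8 (G↔A), site 10 (U↔A), site 14 (U↔C), site 18 (U↔C), site 27 (U↔G), site 30 (U↔G), site 31 (U↔A), site 33 (C↔U), site 34 (C↔G), site 43 (C↔G).
p = 12/48 = 0.250000.
d = −0.75 · ln(1 − (4/3)·0.250000) = −0.75 · ln(0.666667) = −0.75 · (-0.405465) = 0.3041.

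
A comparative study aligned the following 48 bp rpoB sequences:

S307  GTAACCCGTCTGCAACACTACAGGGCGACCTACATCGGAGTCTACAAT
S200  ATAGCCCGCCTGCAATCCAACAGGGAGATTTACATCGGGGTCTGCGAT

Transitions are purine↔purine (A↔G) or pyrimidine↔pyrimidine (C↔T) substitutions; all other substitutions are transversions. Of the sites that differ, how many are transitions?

Differing sites — 1:G/A (Ti); 4:A/G (Ti); 9:T/C (Ti); 16:C/T (Ti); 17:A/C (Tv); 19:T/A (Tv); 26:C/A (Tv); 29:C/T (Ti); 30:C/T (Ti); 39:A/G (Ti); 44:A/G (Ti); 46:A/G (Ti).
Of the 12 differences, 9 transitions and 3 transversions, so the answer is 9.

9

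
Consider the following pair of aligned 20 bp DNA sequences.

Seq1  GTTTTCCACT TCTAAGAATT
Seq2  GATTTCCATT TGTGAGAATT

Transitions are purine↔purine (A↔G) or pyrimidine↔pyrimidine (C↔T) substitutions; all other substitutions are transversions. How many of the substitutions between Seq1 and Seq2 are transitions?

2

Mismatches occur at site 2 (T↔A, transversion), site 9 (C↔T, transition), site 12 (C↔G, transversion), site 14 (A↔G, transition).
Of the 4 differences, 2 transitions and 2 transversions, so the answer is 2.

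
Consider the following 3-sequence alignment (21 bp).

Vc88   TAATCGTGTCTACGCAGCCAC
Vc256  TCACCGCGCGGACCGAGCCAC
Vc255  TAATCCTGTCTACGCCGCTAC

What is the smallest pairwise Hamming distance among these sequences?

3

Pairwise Hamming distances:
  Vc88 vs Vc256: 8
  Vc88 vs Vc255: 3
  Vc256 vs Vc255: 11
The smallest is 3, between Vc88 and Vc255.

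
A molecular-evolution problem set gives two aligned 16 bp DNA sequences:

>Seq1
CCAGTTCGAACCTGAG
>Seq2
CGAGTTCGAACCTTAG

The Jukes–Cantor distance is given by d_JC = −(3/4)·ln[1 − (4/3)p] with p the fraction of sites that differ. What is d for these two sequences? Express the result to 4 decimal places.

Differing sites — 2:C/G; 14:G/T.
p = 2/16 = 0.125000.
d = −0.75 · ln(1 − (4/3)·0.125000) = −0.75 · ln(0.833333) = −0.75 · (-0.182322) = 0.1367.

0.1367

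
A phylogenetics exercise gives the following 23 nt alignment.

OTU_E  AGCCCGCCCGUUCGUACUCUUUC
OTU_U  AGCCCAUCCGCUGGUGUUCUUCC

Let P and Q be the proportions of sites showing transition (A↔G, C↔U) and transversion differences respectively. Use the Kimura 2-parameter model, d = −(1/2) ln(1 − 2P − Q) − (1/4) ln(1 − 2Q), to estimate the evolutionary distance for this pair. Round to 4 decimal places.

The sequences differ at positions 6 (G/A, transition), 7 (C/U, transition), 11 (U/C, transition), 13 (C/G, transversion), 16 (A/G, transition), 17 (C/U, transition), 22 (U/C, transition).
Of the 7 differences, 6 transitions and 1 transversion over 23 sites: P = 6/23 = 0.260870, Q = 1/23 = 0.043478.
d = −0.5·ln(0.434782) − 0.25·ln(0.913044) = −0.5·(-0.832911) − 0.25·(-0.090971) = 0.4392.

0.4392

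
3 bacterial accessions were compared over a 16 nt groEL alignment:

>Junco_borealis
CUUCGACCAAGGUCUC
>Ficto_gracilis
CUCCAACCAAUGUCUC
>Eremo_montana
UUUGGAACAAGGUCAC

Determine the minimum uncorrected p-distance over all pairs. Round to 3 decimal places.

0.188

Pairwise Hamming distances:
  Junco_borealis vs Ficto_gracilis: 3
  Junco_borealis vs Eremo_montana: 4
  Ficto_gracilis vs Eremo_montana: 7
The smallest is 3 mismatches, between Junco_borealis and Ficto_gracilis; p = 3/16 = 0.188.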